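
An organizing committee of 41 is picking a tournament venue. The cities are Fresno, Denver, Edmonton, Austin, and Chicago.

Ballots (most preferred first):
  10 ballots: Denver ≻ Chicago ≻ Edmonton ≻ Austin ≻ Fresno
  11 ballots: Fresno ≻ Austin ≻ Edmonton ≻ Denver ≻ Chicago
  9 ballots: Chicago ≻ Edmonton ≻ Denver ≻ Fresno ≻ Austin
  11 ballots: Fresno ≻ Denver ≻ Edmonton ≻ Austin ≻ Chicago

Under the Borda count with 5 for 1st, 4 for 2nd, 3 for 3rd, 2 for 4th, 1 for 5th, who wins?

Fresno: 10×1 + 11×5 + 9×2 + 11×5 = 138
Denver: 10×5 + 11×2 + 9×3 + 11×4 = 143
Edmonton: 10×3 + 11×3 + 9×4 + 11×3 = 132
Austin: 10×2 + 11×4 + 9×1 + 11×2 = 95
Chicago: 10×4 + 11×1 + 9×5 + 11×1 = 107

Denver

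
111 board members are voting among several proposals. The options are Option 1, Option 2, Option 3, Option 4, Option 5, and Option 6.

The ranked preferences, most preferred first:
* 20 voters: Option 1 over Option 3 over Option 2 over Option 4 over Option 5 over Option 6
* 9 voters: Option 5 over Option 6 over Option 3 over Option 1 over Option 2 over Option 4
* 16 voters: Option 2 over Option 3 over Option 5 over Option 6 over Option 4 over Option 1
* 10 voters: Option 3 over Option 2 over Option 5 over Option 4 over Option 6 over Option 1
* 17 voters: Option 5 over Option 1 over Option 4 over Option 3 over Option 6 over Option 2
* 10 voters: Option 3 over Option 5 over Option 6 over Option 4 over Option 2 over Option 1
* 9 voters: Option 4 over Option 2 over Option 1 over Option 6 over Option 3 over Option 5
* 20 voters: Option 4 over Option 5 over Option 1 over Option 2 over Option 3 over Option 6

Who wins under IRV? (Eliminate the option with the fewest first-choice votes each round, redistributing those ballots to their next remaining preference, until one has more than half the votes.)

Round 1: Option 1 20, Option 2 16, Option 3 20, Option 4 29, Option 5 26, Option 6 0. Option 6 eliminated.
Round 2: Option 1 20, Option 2 16, Option 3 20, Option 4 29, Option 5 26. Option 2 eliminated.
Round 3: Option 1 20, Option 3 36, Option 4 29, Option 5 26. Option 1 eliminated.
Round 4: Option 3 56, Option 4 29, Option 5 26. Option 3 has a majority (≥56).

Option 3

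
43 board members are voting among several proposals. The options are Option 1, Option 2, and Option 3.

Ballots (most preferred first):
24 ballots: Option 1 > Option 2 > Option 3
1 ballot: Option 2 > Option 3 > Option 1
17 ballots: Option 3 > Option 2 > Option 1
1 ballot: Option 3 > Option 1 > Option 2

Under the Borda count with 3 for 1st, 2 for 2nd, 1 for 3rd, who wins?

Option 1

Option 1: 24×3 + 1×1 + 17×1 + 1×2 = 92
Option 2: 24×2 + 1×3 + 17×2 + 1×1 = 86
Option 3: 24×1 + 1×2 + 17×3 + 1×3 = 80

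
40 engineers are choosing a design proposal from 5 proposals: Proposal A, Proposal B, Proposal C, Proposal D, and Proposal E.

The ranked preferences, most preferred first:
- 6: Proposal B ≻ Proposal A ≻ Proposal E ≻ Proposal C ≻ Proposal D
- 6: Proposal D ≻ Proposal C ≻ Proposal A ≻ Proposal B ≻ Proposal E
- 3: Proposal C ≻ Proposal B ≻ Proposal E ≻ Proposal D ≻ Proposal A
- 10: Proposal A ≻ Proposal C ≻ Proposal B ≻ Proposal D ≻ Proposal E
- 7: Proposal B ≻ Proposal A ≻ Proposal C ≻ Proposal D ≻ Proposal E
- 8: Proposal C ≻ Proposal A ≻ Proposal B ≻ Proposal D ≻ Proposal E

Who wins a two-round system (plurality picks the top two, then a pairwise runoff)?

Round 1 first-place votes: Proposal A 10, Proposal B 13, Proposal C 11, Proposal D 6, Proposal E 0. Proposal B and Proposal C advance.
Runoff: Proposal B is ranked above Proposal C on 13 ballots, Proposal C above Proposal B on 27.

Proposal C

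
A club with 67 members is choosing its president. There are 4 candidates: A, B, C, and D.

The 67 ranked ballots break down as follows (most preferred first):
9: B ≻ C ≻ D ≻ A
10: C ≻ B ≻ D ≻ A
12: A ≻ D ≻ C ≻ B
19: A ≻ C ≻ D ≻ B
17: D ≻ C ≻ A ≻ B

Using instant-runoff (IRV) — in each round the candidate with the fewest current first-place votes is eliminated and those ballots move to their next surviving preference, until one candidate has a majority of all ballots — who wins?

C

Round 1: A 31, B 9, C 10, D 17. B eliminated.
Round 2: A 31, C 19, D 17. D eliminated.
Round 3: A 31, C 36. C has a majority (≥34).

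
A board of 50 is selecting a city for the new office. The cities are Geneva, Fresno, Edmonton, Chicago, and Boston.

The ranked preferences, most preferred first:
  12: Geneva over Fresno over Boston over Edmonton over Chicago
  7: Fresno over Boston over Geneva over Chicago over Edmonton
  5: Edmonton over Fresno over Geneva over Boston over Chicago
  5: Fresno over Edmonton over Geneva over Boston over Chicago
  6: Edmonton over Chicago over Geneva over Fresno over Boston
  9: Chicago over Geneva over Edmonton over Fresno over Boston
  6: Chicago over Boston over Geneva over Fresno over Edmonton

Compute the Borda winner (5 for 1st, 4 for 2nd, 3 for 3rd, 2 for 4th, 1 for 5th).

Geneva: 12×5 + 7×3 + 5×3 + 5×3 + 6×3 + 9×4 + 6×3 = 183
Fresno: 12×4 + 7×5 + 5×4 + 5×5 + 6×2 + 9×2 + 6×2 = 170
Edmonton: 12×2 + 7×1 + 5×5 + 5×4 + 6×5 + 9×3 + 6×1 = 139
Chicago: 12×1 + 7×2 + 5×1 + 5×1 + 6×4 + 9×5 + 6×5 = 135
Boston: 12×3 + 7×4 + 5×2 + 5×2 + 6×1 + 9×1 + 6×4 = 123

Geneva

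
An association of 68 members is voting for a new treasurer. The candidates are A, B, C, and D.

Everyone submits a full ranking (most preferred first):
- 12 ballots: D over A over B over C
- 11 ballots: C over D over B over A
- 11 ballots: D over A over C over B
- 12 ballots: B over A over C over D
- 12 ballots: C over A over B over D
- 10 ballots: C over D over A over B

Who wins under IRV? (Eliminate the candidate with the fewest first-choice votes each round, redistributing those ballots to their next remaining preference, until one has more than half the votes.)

C

Round 1: A 0, B 12, C 33, D 23. A eliminated.
Round 2: B 12, C 33, D 23. B eliminated.
Round 3: C 45, D 23. C has a majority (≥35).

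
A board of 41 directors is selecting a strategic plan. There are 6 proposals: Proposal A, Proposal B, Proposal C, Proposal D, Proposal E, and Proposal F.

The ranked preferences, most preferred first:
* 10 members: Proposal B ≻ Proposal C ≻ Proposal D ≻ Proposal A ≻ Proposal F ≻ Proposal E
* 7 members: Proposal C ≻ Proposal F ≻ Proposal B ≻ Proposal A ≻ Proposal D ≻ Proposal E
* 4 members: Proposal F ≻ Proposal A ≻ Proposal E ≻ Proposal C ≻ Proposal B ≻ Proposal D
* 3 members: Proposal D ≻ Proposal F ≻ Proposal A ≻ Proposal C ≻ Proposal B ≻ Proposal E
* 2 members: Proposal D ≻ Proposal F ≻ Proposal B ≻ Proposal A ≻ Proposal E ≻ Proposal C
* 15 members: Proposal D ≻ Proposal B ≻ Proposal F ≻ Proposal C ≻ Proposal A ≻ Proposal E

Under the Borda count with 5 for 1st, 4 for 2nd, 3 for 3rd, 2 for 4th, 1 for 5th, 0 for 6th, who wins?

Proposal A: 10×2 + 7×2 + 4×4 + 3×3 + 2×2 + 15×1 = 78
Proposal B: 10×5 + 7×3 + 4×1 + 3×1 + 2×3 + 15×4 = 144
Proposal C: 10×4 + 7×5 + 4×2 + 3×2 + 2×0 + 15×2 = 119
Proposal D: 10×3 + 7×1 + 4×0 + 3×5 + 2×5 + 15×5 = 137
Proposal E: 10×0 + 7×0 + 4×3 + 3×0 + 2×1 + 15×0 = 14
Proposal F: 10×1 + 7×4 + 4×5 + 3×4 + 2×4 + 15×3 = 123

Proposal B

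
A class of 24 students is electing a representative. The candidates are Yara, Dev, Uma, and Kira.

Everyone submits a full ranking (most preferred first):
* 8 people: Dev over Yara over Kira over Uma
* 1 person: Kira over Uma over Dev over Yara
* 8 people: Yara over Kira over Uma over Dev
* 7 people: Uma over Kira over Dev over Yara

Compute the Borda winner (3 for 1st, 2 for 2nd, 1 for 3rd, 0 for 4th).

Kira

Yara: 8×2 + 1×0 + 8×3 + 7×0 = 40
Dev: 8×3 + 1×1 + 8×0 + 7×1 = 32
Uma: 8×0 + 1×2 + 8×1 + 7×3 = 31
Kira: 8×1 + 1×3 + 8×2 + 7×2 = 41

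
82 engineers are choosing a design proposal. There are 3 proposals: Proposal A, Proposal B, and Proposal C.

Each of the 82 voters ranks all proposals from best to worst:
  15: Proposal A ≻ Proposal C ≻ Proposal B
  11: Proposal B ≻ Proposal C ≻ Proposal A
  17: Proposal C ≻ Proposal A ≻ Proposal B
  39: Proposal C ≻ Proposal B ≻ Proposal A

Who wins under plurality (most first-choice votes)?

First-place votes: Proposal A 15, Proposal B 11, Proposal C 56.

Proposal C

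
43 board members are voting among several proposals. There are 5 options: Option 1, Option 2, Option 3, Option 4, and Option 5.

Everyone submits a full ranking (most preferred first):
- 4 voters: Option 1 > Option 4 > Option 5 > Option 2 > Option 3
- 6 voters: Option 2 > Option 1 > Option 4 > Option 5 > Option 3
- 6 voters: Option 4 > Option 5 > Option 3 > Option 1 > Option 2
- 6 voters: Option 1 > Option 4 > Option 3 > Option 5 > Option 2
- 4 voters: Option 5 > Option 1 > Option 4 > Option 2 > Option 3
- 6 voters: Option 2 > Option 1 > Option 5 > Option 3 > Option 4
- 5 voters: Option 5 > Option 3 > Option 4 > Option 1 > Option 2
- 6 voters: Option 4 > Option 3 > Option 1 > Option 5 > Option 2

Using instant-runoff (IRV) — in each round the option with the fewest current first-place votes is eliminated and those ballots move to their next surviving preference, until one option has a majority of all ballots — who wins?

Option 1

Round 1: Option 1 10, Option 2 12, Option 3 0, Option 4 12, Option 5 9. Option 3 eliminated.
Round 2: Option 1 10, Option 2 12, Option 4 12, Option 5 9. Option 5 eliminated.
Round 3: Option 1 14, Option 2 12, Option 4 17. Option 2 eliminated.
Round 4: Option 1 26, Option 4 17. Option 1 has a majority (≥22).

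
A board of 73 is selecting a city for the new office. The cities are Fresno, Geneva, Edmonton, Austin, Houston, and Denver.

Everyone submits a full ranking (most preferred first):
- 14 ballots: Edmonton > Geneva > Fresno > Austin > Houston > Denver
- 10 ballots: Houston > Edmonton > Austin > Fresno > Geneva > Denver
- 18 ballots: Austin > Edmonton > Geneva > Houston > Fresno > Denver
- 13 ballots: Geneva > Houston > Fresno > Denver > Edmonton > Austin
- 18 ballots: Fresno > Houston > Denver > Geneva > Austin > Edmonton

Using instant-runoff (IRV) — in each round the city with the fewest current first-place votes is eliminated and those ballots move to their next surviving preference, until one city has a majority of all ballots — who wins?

Round 1: Fresno 18, Geneva 13, Edmonton 14, Austin 18, Houston 10, Denver 0. Denver eliminated.
Round 2: Fresno 18, Geneva 13, Edmonton 14, Austin 18, Houston 10. Houston eliminated.
Round 3: Fresno 18, Geneva 13, Edmonton 24, Austin 18. Geneva eliminated.
Round 4: Fresno 31, Edmonton 24, Austin 18. Austin eliminated.
Round 5: Fresno 31, Edmonton 42. Edmonton has a majority (≥37).

Edmonton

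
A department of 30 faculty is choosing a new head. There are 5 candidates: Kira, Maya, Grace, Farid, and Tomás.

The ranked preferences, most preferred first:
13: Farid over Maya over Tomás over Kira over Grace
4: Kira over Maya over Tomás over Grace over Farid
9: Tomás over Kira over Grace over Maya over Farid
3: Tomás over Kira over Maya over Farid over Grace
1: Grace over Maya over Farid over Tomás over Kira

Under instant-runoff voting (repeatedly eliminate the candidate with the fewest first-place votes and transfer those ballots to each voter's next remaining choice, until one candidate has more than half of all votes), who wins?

Tomás

Round 1: Kira 4, Maya 0, Grace 1, Farid 13, Tomás 12. Maya eliminated.
Round 2: Kira 4, Grace 1, Farid 13, Tomás 12. Grace eliminated.
Round 3: Kira 4, Farid 14, Tomás 12. Kira eliminated.
Round 4: Farid 14, Tomás 16. Tomás has a majority (≥16).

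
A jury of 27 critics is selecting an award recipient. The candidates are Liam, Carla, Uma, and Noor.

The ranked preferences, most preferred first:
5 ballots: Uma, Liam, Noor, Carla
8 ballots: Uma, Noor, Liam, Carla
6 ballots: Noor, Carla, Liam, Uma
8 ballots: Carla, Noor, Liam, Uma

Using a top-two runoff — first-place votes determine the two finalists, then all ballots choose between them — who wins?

Carla

Round 1 first-place votes: Liam 0, Carla 8, Uma 13, Noor 6. Uma and Carla advance.
Runoff: Uma is ranked above Carla on 13 ballots, Carla above Uma on 14.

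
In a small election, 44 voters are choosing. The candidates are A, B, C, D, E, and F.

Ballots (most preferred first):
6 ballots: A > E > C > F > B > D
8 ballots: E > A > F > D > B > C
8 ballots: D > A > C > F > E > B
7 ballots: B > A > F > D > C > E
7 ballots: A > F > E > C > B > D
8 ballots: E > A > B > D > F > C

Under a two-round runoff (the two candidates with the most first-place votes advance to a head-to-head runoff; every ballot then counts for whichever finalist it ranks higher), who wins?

A

Round 1 first-place votes: A 13, B 7, C 0, D 8, E 16, F 0. E and A advance.
Runoff: E is ranked above A on 16 ballots, A above E on 28.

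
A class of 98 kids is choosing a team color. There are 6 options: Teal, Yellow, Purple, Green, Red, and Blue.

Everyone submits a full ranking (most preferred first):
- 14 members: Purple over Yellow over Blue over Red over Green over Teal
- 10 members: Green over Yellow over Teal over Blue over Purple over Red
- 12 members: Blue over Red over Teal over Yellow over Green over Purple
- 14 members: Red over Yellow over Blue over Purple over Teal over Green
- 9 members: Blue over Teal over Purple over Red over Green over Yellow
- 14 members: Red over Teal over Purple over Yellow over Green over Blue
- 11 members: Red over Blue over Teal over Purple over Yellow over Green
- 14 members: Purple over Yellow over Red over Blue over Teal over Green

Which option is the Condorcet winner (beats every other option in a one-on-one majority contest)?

Red vs Teal: 79–19
Red vs Yellow: 60–38
Red vs Purple: 51–47
Red vs Green: 88–10
Red vs Blue: 53–45
Red beats every other option.

Red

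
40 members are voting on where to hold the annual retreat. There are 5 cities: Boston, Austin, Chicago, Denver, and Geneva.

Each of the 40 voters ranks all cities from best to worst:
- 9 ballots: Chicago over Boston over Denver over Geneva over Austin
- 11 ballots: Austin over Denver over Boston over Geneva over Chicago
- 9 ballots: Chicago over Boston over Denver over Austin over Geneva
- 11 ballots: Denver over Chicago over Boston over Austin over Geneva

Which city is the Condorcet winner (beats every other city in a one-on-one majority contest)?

Denver vs Boston: 22–18
Denver vs Austin: 29–11
Denver vs Chicago: 22–18
Denver vs Geneva: 40–0
Denver beats every other city.

Denver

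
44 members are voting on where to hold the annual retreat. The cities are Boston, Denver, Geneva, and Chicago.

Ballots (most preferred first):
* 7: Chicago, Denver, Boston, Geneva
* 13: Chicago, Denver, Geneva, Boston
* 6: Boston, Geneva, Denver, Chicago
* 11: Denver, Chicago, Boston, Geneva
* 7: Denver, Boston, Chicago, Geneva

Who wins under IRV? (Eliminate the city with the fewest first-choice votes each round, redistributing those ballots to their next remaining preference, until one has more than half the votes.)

Round 1: Boston 6, Denver 18, Geneva 0, Chicago 20. Geneva eliminated.
Round 2: Boston 6, Denver 18, Chicago 20. Boston eliminated.
Round 3: Denver 24, Chicago 20. Denver has a majority (≥23).

Denver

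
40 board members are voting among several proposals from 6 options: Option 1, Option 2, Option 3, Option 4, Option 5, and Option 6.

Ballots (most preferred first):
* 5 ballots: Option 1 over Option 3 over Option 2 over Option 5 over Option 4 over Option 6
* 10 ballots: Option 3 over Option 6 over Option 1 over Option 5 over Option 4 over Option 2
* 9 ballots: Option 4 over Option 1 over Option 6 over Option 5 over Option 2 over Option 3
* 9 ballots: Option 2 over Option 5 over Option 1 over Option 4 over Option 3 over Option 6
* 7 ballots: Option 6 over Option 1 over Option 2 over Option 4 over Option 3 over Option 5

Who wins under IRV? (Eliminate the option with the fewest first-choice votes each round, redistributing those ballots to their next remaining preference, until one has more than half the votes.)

Option 2

Round 1: Option 1 5, Option 2 9, Option 3 10, Option 4 9, Option 5 0, Option 6 7. Option 5 eliminated.
Round 2: Option 1 5, Option 2 9, Option 3 10, Option 4 9, Option 6 7. Option 1 eliminated.
Round 3: Option 2 9, Option 3 15, Option 4 9, Option 6 7. Option 6 eliminated.
Round 4: Option 2 16, Option 3 15, Option 4 9. Option 4 eliminated.
Round 5: Option 2 25, Option 3 15. Option 2 has a majority (≥21).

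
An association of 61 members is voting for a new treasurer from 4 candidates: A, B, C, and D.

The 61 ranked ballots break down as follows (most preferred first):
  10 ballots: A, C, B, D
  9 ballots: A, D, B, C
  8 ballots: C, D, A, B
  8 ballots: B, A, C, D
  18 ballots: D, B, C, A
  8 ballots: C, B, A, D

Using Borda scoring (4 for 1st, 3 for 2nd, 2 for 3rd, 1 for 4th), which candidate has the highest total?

A: 10×4 + 9×4 + 8×2 + 8×3 + 18×1 + 8×2 = 150
B: 10×2 + 9×2 + 8×1 + 8×4 + 18×3 + 8×3 = 156
C: 10×3 + 9×1 + 8×4 + 8×2 + 18×2 + 8×4 = 155
D: 10×1 + 9×3 + 8×3 + 8×1 + 18×4 + 8×1 = 149

B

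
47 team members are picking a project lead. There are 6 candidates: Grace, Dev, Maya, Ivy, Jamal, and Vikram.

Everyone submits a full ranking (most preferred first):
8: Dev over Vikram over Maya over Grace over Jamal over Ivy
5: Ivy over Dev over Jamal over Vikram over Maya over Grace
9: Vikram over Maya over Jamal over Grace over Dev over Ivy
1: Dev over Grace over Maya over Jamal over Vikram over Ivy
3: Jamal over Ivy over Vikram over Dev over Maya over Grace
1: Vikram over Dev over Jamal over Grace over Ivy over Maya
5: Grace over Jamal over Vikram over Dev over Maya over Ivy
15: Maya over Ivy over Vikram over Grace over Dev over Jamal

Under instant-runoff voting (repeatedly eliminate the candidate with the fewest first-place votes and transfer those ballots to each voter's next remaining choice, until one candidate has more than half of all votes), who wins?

Round 1: Grace 5, Dev 9, Maya 15, Ivy 5, Jamal 3, Vikram 10. Jamal eliminated.
Round 2: Grace 5, Dev 9, Maya 15, Ivy 8, Vikram 10. Grace eliminated.
Round 3: Dev 9, Maya 15, Ivy 8, Vikram 15. Ivy eliminated.
Round 4: Dev 14, Maya 15, Vikram 18. Dev eliminated.
Round 5: Maya 16, Vikram 31. Vikram has a majority (≥24).

Vikram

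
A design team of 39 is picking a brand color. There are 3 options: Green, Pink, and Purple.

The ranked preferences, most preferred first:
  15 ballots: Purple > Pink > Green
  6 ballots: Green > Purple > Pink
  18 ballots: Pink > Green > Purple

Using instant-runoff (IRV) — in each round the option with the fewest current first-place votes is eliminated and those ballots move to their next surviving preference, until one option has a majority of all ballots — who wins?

Purple

Round 1: Green 6, Pink 18, Purple 15. Green eliminated.
Round 2: Pink 18, Purple 21. Purple has a majority (≥20).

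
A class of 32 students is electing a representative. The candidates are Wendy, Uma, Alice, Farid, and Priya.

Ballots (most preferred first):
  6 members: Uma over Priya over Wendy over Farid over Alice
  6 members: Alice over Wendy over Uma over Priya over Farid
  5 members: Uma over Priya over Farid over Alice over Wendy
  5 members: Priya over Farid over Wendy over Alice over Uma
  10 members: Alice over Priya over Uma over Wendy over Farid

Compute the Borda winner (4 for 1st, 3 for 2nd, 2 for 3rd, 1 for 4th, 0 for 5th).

Wendy: 6×2 + 6×3 + 5×0 + 5×2 + 10×1 = 50
Uma: 6×4 + 6×2 + 5×4 + 5×0 + 10×2 = 76
Alice: 6×0 + 6×4 + 5×1 + 5×1 + 10×4 = 74
Farid: 6×1 + 6×0 + 5×2 + 5×3 + 10×0 = 31
Priya: 6×3 + 6×1 + 5×3 + 5×4 + 10×3 = 89

Priya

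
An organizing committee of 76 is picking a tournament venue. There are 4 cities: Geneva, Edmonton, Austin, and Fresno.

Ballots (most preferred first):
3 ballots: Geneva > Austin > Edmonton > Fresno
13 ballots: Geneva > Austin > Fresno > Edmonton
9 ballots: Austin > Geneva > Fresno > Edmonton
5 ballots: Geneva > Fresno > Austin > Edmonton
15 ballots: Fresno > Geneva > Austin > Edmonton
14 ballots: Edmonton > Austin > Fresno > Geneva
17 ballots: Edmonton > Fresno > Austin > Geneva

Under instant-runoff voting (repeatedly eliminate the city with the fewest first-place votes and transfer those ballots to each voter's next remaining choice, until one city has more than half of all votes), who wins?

Round 1: Geneva 21, Edmonton 31, Austin 9, Fresno 15. Austin eliminated.
Round 2: Geneva 30, Edmonton 31, Fresno 15. Fresno eliminated.
Round 3: Geneva 45, Edmonton 31. Geneva has a majority (≥39).

Geneva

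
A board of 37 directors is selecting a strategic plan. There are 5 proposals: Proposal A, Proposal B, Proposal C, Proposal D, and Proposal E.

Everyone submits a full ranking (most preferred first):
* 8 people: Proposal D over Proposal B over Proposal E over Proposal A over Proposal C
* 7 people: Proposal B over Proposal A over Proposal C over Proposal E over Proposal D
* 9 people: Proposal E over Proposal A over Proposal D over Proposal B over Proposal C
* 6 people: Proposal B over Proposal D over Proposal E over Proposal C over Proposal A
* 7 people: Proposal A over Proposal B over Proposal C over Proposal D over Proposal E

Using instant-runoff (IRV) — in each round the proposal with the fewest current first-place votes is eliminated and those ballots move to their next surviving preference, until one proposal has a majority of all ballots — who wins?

Round 1: Proposal A 7, Proposal B 13, Proposal C 0, Proposal D 8, Proposal E 9. Proposal C eliminated.
Round 2: Proposal A 7, Proposal B 13, Proposal D 8, Proposal E 9. Proposal A eliminated.
Round 3: Proposal B 20, Proposal D 8, Proposal E 9. Proposal B has a majority (≥19).

Proposal B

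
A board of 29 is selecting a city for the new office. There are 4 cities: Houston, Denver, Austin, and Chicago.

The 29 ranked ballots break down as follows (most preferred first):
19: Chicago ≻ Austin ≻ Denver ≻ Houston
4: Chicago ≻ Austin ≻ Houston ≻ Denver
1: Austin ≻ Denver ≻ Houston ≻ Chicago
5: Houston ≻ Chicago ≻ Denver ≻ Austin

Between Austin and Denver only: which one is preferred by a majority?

Austin

Austin is ranked above Denver on 24 ballots; Denver above Austin on 5.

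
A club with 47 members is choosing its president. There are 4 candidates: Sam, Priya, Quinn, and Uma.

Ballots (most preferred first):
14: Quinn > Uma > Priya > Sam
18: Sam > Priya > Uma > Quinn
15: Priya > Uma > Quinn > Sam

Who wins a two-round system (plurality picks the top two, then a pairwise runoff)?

Priya

Round 1 first-place votes: Sam 18, Priya 15, Quinn 14, Uma 0. Sam and Priya advance.
Runoff: Sam is ranked above Priya on 18 ballots, Priya above Sam on 29.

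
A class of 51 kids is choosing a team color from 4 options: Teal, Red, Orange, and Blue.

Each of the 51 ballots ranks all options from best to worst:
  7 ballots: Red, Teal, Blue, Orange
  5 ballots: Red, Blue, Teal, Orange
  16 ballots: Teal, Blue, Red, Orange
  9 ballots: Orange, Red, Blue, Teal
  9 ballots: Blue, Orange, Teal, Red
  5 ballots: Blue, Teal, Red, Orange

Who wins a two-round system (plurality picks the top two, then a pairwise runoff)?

Round 1 first-place votes: Teal 16, Red 12, Orange 9, Blue 14. Teal and Blue advance.
Runoff: Teal is ranked above Blue on 23 ballots, Blue above Teal on 28.

Blue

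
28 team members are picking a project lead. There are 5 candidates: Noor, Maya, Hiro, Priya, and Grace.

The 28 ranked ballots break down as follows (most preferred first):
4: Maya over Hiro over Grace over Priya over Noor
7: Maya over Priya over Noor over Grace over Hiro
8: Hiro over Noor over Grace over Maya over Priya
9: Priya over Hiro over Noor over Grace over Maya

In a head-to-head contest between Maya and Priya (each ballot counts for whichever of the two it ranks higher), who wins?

Maya

Maya is ranked above Priya on 19 ballots; Priya above Maya on 9.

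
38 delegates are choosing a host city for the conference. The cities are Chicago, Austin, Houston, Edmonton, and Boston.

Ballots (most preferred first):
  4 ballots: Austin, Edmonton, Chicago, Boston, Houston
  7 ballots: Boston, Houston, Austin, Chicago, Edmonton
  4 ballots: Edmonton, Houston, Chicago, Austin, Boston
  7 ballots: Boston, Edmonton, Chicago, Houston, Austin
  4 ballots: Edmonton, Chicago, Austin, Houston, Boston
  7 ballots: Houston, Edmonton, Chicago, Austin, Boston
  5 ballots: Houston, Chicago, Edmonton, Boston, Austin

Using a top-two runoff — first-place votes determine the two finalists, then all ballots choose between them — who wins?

Round 1 first-place votes: Chicago 0, Austin 4, Houston 12, Edmonton 8, Boston 14. Boston and Houston advance.
Runoff: Boston is ranked above Houston on 18 ballots, Houston above Boston on 20.

Houston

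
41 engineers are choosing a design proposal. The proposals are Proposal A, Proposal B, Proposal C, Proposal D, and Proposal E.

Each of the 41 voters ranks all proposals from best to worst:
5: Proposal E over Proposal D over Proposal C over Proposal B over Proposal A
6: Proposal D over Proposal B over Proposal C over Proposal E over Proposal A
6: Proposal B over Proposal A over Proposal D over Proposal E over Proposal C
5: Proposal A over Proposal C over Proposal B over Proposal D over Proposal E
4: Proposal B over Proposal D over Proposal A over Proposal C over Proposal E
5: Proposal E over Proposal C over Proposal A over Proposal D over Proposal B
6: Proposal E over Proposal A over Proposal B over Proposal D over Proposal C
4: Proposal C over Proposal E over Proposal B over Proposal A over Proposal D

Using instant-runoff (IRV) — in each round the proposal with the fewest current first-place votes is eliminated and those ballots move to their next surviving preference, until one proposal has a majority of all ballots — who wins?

Proposal B

Round 1: Proposal A 5, Proposal B 10, Proposal C 4, Proposal D 6, Proposal E 16. Proposal C eliminated.
Round 2: Proposal A 5, Proposal B 10, Proposal D 6, Proposal E 20. Proposal A eliminated.
Round 3: Proposal B 15, Proposal D 6, Proposal E 20. Proposal D eliminated.
Round 4: Proposal B 21, Proposal E 20. Proposal B has a majority (≥21).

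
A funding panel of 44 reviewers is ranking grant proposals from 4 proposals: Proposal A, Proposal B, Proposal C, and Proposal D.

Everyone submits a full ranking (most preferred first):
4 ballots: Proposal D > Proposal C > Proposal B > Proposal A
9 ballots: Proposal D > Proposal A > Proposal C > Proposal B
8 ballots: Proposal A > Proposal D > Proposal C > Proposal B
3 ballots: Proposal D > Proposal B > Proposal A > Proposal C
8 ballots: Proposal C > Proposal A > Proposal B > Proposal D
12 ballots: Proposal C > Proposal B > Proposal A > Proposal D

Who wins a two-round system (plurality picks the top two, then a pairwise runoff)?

Proposal D

Round 1 first-place votes: Proposal A 8, Proposal B 0, Proposal C 20, Proposal D 16. Proposal C and Proposal D advance.
Runoff: Proposal C is ranked above Proposal D on 20 ballots, Proposal D above Proposal C on 24.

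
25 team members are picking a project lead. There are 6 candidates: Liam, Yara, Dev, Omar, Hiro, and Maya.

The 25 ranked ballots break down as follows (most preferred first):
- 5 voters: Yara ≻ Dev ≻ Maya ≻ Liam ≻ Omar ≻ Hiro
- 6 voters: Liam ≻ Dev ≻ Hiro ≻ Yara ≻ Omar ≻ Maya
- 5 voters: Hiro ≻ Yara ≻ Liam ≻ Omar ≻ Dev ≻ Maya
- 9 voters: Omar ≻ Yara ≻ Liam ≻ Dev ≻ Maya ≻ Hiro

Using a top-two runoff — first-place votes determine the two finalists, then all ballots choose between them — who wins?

Round 1 first-place votes: Liam 6, Yara 5, Dev 0, Omar 9, Hiro 5, Maya 0. Omar and Liam advance.
Runoff: Omar is ranked above Liam on 9 ballots, Liam above Omar on 16.

Liam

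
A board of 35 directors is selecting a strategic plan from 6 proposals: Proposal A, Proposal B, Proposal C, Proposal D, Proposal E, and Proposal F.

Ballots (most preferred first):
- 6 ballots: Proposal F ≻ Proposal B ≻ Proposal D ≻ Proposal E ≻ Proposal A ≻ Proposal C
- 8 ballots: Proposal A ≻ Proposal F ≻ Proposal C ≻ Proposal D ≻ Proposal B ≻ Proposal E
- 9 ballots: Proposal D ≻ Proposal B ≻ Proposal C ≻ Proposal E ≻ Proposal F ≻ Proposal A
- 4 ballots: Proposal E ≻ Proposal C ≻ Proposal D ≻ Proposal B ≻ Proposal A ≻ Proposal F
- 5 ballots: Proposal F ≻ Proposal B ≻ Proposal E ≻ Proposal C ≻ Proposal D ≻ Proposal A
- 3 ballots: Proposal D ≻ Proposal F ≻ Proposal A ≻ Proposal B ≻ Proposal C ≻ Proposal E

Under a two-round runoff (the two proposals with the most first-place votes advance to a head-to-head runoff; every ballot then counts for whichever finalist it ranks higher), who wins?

Proposal F

Round 1 first-place votes: Proposal A 8, Proposal B 0, Proposal C 0, Proposal D 12, Proposal E 4, Proposal F 11. Proposal D and Proposal F advance.
Runoff: Proposal D is ranked above Proposal F on 16 ballots, Proposal F above Proposal D on 19.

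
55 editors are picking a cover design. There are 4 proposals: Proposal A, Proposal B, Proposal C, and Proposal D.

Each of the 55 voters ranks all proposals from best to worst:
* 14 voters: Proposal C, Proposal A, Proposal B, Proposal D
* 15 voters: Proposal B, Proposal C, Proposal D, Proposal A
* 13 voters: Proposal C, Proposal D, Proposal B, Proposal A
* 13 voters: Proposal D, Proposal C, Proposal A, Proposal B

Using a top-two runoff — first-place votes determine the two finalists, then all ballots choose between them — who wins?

Proposal C

Round 1 first-place votes: Proposal A 0, Proposal B 15, Proposal C 27, Proposal D 13. Proposal C and Proposal B advance.
Runoff: Proposal C is ranked above Proposal B on 40 ballots, Proposal B above Proposal C on 15.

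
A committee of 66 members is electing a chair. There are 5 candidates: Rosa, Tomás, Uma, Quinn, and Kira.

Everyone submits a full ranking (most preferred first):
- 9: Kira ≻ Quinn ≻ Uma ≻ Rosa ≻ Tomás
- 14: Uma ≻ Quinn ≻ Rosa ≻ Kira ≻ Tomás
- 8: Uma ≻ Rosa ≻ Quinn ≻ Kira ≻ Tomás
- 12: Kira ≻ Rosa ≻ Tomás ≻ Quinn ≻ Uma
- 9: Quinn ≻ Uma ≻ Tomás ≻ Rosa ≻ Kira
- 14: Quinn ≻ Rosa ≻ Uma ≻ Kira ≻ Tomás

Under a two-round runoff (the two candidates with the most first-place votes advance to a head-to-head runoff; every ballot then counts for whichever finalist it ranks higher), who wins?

Round 1 first-place votes: Rosa 0, Tomás 0, Uma 22, Quinn 23, Kira 21. Quinn and Uma advance.
Runoff: Quinn is ranked above Uma on 44 ballots, Uma above Quinn on 22.

Quinn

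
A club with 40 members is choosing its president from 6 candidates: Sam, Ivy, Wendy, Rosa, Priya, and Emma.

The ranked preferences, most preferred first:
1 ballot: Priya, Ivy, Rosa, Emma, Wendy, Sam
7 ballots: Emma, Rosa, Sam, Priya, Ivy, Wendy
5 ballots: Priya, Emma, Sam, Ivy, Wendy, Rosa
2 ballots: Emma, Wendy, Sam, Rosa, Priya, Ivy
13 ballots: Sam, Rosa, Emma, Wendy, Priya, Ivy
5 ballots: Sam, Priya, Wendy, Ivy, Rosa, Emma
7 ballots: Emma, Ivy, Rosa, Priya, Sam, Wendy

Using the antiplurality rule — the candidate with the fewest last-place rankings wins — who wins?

Last-place votes: Sam 1, Ivy 15, Wendy 14, Rosa 5, Priya 0, Emma 5.

Priya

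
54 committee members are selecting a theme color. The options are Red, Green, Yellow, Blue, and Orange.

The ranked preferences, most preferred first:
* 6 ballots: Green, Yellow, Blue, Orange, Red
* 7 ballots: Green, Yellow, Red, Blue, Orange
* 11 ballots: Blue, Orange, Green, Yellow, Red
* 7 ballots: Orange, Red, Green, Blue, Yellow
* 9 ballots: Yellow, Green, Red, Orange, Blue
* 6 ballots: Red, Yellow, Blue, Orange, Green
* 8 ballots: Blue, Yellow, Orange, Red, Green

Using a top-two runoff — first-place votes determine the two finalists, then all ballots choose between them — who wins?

Green

Round 1 first-place votes: Red 6, Green 13, Yellow 9, Blue 19, Orange 7. Blue and Green advance.
Runoff: Blue is ranked above Green on 25 ballots, Green above Blue on 29.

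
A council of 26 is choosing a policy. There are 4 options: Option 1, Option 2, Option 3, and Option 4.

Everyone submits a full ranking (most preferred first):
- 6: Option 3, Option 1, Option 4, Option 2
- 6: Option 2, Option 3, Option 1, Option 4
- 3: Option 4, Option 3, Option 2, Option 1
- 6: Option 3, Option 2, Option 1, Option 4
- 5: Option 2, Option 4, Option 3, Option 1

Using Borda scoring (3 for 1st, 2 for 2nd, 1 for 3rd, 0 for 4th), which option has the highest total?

Option 3

Option 1: 6×2 + 6×1 + 3×0 + 6×1 + 5×0 = 24
Option 2: 6×0 + 6×3 + 3×1 + 6×2 + 5×3 = 48
Option 3: 6×3 + 6×2 + 3×2 + 6×3 + 5×1 = 59
Option 4: 6×1 + 6×0 + 3×3 + 6×0 + 5×2 = 25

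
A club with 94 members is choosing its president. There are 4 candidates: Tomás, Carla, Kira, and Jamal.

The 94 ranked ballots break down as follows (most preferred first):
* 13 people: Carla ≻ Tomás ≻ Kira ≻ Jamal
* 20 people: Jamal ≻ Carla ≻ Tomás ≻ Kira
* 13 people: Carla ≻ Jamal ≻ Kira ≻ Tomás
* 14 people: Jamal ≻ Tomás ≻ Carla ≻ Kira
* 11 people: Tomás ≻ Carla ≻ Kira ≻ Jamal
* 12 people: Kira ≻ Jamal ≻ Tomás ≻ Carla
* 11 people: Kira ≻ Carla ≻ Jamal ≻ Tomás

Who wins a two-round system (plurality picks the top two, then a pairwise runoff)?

Carla

Round 1 first-place votes: Tomás 11, Carla 26, Kira 23, Jamal 34. Jamal and Carla advance.
Runoff: Jamal is ranked above Carla on 46 ballots, Carla above Jamal on 48.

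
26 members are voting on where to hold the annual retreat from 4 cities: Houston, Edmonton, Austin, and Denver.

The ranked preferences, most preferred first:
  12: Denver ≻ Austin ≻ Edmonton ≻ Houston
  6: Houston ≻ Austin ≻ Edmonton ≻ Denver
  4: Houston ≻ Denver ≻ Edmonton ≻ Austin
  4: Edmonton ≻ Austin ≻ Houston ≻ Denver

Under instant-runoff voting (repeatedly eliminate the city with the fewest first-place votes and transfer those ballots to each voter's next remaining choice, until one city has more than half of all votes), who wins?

Houston

Round 1: Houston 10, Edmonton 4, Austin 0, Denver 12. Austin eliminated.
Round 2: Houston 10, Edmonton 4, Denver 12. Edmonton eliminated.
Round 3: Houston 14, Denver 12. Houston has a majority (≥14).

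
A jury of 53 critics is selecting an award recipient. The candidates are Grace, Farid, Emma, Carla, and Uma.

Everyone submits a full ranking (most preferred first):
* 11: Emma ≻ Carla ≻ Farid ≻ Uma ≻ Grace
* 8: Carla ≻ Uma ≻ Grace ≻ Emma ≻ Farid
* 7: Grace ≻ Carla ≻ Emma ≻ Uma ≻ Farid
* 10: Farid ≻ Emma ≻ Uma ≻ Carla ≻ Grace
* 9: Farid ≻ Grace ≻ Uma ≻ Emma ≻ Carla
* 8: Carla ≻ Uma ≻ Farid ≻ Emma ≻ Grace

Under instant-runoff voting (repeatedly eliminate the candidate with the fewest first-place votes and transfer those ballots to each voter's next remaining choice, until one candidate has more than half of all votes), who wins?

Carla

Round 1: Grace 7, Farid 19, Emma 11, Carla 16, Uma 0. Uma eliminated.
Round 2: Grace 7, Farid 19, Emma 11, Carla 16. Grace eliminated.
Round 3: Farid 19, Emma 11, Carla 23. Emma eliminated.
Round 4: Farid 19, Carla 34. Carla has a majority (≥27).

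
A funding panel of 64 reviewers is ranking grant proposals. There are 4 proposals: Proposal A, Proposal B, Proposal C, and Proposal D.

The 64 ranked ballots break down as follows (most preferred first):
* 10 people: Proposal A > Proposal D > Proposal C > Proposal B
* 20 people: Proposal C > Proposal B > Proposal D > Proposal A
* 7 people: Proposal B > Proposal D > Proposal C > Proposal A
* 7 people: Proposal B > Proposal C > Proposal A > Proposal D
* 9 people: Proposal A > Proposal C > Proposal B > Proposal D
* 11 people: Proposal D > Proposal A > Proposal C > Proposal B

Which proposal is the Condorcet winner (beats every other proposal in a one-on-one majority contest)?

Proposal C

Proposal C vs Proposal A: 34–30
Proposal C vs Proposal B: 50–14
Proposal C vs Proposal D: 36–28
Proposal C beats every other proposal.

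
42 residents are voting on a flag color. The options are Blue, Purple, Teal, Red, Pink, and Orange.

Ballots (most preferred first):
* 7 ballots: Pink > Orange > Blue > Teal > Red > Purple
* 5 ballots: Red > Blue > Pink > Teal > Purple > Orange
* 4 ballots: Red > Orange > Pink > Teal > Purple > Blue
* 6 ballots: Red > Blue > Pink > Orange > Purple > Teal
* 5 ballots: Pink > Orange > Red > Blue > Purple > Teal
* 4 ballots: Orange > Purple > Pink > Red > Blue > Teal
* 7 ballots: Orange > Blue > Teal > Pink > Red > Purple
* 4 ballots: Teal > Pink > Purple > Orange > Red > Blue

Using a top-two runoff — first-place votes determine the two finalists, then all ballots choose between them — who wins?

Pink

Round 1 first-place votes: Blue 0, Purple 0, Teal 4, Red 15, Pink 12, Orange 11. Red and Pink advance.
Runoff: Red is ranked above Pink on 15 ballots, Pink above Red on 27.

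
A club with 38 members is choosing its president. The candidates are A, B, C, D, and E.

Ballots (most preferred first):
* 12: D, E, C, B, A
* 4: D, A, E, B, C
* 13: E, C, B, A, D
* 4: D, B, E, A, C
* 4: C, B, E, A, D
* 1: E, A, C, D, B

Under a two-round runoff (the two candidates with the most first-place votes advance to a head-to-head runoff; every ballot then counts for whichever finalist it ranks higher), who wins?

D

Round 1 first-place votes: A 0, B 0, C 4, D 20, E 14. D and E advance.
Runoff: D is ranked above E on 20 ballots, E above D on 18.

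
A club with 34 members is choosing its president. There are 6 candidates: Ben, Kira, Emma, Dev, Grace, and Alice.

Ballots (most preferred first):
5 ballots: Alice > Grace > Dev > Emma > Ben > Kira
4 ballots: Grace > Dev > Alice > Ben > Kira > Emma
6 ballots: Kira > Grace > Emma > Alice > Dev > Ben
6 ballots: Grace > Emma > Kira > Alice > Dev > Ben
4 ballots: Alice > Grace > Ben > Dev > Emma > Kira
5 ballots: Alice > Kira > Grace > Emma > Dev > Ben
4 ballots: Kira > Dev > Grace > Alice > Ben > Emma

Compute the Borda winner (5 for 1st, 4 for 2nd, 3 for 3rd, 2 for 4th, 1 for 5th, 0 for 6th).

Ben: 5×1 + 4×2 + 6×0 + 6×0 + 4×3 + 5×0 + 4×1 = 29
Kira: 5×0 + 4×1 + 6×5 + 6×3 + 4×0 + 5×4 + 4×5 = 92
Emma: 5×2 + 4×0 + 6×3 + 6×4 + 4×1 + 5×2 + 4×0 = 66
Dev: 5×3 + 4×4 + 6×1 + 6×1 + 4×2 + 5×1 + 4×4 = 72
Grace: 5×4 + 4×5 + 6×4 + 6×5 + 4×4 + 5×3 + 4×3 = 137
Alice: 5×5 + 4×3 + 6×2 + 6×2 + 4×5 + 5×5 + 4×2 = 114

Grace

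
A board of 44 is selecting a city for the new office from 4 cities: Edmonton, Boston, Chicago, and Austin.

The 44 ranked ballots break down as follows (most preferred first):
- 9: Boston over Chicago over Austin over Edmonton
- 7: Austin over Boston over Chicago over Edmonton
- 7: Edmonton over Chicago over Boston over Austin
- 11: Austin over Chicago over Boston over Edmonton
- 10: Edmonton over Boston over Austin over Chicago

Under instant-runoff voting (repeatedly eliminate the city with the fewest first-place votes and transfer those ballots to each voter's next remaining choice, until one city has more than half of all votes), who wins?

Austin

Round 1: Edmonton 17, Boston 9, Chicago 0, Austin 18. Chicago eliminated.
Round 2: Edmonton 17, Boston 9, Austin 18. Boston eliminated.
Round 3: Edmonton 17, Austin 27. Austin has a majority (≥23).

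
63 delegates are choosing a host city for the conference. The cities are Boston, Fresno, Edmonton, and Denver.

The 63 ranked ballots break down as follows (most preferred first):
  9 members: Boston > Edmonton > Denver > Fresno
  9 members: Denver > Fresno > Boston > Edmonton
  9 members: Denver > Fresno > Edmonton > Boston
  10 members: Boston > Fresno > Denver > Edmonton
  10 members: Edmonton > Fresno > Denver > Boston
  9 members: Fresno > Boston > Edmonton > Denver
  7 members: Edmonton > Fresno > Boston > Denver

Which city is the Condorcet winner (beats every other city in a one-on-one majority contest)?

Fresno

Fresno vs Boston: 44–19
Fresno vs Edmonton: 37–26
Fresno vs Denver: 36–27
Fresno beats every other city.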